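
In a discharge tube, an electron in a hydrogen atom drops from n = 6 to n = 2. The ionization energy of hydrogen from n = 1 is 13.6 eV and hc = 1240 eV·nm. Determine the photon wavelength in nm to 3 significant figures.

ΔE = 13.60 × (1/2² − 1/6²) = 13.60 × 0.2222 = 3.022 eV.
λ = hc/ΔE = 1240 / 3.022 = 410 nm.
This line belongs to the Balmer series.

410 nm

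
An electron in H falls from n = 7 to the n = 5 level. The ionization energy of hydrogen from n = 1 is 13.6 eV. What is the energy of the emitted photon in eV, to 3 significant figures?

E_7 = −13.60/49 = −0.2776 eV and E_5 = −13.60/25 = −0.5440 eV.
The photon energy is |E_7 − E_5| = 0.266 eV.

0.266 eV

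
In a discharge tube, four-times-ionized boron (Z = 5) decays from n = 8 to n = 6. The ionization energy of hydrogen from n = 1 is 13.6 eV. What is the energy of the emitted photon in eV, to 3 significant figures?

4.13 eV

The Bohr energies scale as Z², so for Z = 5: E_n = −340.0/n² eV.
E_8 = −340.0/64 = −5.313 eV and E_6 = −340.0/36 = −9.444 eV.
The photon energy is |E_8 − E_6| = 4.13 eV.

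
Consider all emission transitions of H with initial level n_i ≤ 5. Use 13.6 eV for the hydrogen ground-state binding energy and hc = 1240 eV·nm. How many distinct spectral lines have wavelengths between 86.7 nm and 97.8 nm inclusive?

2

Enumerate all n_i → n_f pairs with 1 ≤ n_f < n_i ≤ 5 and compute λ = 1240 / [13.6·1·(1/n_f² − 1/n_i²)].
Lines falling in [86.7, 97.8] nm: 5→1 (94.98 nm), 4→1 (97.25 nm).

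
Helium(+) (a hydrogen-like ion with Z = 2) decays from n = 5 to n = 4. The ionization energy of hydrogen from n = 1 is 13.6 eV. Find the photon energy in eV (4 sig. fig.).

The Bohr energies scale as Z², so for Z = 2: E_n = −54.40/n² eV.
E_5 = −54.40/25 = −2.176 eV and E_4 = −54.40/16 = −3.400 eV.
The photon energy is |E_5 − E_4| = 1.224 eV.

1.224 eV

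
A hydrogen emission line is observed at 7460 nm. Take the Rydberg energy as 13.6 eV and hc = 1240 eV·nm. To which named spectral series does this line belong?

ΔE = 1240/7460 = 0.1662 eV.
This matches 13.6 × (1/5² − 1/6²), so n_f = 5: the Pfund series.

Pfund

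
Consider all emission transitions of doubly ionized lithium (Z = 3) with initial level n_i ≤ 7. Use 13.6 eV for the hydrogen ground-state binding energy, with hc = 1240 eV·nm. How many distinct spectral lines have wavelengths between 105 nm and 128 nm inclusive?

2

Enumerate all n_i → n_f pairs with 1 ≤ n_f < n_i ≤ 7 and compute λ = 1240 / [13.6·9·(1/n_f² − 1/n_i²)].
Lines falling in [105, 128] nm: 7→3 (111.7 nm), 6→3 (121.6 nm).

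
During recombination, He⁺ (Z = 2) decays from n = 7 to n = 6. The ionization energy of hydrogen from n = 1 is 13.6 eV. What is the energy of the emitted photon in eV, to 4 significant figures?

0.4009 eV

The Bohr energies scale as Z², so for Z = 2: E_n = −54.40/n² eV.
E_7 = −54.40/49 = −1.110 eV and E_6 = −54.40/36 = −1.511 eV.
The photon energy is |E_7 − E_6| = 0.4009 eV.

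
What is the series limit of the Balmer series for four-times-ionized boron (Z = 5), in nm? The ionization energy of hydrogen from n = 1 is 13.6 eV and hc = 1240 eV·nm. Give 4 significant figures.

14.59 nm

The Balmer series has lower level n_f = 2; the series limit corresponds to n_i → ∞.
ΔE_max = 13.6 × 25 / 2² = 85.00 eV.
λ_min = 1240 / 85.00 = 14.59 nm.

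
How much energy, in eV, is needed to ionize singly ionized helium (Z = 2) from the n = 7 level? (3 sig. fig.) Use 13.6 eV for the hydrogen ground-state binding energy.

1.11 eV

E_n = −13.6 Z²/n² = −54.40/n² eV for Z = 2.
E_7 = −54.40/49 = −1.11 eV, so ionization (to E = 0) requires 1.11 eV.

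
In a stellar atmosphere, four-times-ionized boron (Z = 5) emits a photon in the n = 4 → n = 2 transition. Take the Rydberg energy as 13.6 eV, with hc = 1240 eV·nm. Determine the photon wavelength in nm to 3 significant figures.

For Z = 5 the level energies scale as Z², so the effective Rydberg energy is 13.6 × 25 = 340.0 eV.
ΔE = 340.0 × (1/2² − 1/4²) = 340.0 × 0.1875 = 63.75 eV.
λ = hc/ΔE = 1240 / 63.75 = 19.5 nm.

19.5 nm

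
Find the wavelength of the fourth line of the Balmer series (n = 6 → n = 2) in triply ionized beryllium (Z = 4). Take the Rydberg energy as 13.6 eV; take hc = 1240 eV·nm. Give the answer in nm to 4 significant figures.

25.64 nm

The Balmer series terminates on n_f = 2; the fourth line has n_i = 2+4 = 6.
ΔE = 217.6 × (1/2² − 1/6²) = 48.36 eV.
λ = 1240 / 48.36 = 25.64 nm.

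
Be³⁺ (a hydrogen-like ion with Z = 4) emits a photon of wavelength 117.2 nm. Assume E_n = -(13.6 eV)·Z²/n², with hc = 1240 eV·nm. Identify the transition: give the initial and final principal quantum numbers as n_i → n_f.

n_i = 4, n_f = 3

The photon energy is ΔE = hc/λ = 1240 / 117.2 = 10.58 eV.
With Z = 4, ΔE = 217.6 × (1/n_f² − 1/n_i²), so 1/n_f² − 1/n_i² = 0.04862.
Trying n_f = 3 gives 1/n_i² = 0.06249, i.e. n_i ≈ 4; this pair matches.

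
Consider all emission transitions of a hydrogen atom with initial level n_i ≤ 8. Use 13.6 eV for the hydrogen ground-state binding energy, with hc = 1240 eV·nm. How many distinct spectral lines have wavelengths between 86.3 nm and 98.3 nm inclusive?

Enumerate all n_i → n_f pairs with 1 ≤ n_f < n_i ≤ 8 and compute λ = 1240 / [13.6·1·(1/n_f² − 1/n_i²)].
Lines falling in [86.3, 98.3] nm: 8→1 (92.62 nm), 7→1 (93.08 nm), 6→1 (93.78 nm), 5→1 (94.98 nm), 4→1 (97.25 nm).

5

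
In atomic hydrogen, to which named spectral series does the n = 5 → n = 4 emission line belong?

The series is set by the lower level: n_f = 4 is the Brackett series.

Brackett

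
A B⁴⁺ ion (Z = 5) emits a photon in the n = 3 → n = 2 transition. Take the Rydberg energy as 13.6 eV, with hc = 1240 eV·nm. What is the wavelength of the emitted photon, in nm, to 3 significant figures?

26.3 nm

For Z = 5 the level energies scale as Z², so the effective Rydberg energy is 13.6 × 25 = 340.0 eV.
ΔE = 340.0 × (1/2² − 1/3²) = 340.0 × 0.1389 = 47.22 eV.
λ = hc/ΔE = 1240 / 47.22 = 26.3 nm.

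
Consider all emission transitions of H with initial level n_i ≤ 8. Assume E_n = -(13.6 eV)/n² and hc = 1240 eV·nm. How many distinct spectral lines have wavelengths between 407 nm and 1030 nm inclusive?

6

Enumerate all n_i → n_f pairs with 1 ≤ n_f < n_i ≤ 8 and compute λ = 1240 / [13.6·1·(1/n_f² − 1/n_i²)].
Lines falling in [407, 1030] nm: 6→2 (410.3 nm), 5→2 (434.2 nm), 4→2 (486.3 nm), 3→2 (656.5 nm), 8→3 (954.9 nm), 7→3 (1005 nm).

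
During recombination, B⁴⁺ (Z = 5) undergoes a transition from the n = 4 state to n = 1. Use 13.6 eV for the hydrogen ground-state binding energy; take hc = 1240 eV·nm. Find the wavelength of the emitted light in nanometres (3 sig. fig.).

For Z = 5 the level energies scale as Z², so the effective Rydberg energy is 13.6 × 25 = 340.0 eV.
ΔE = 340.0 × (1/1² − 1/4²) = 340.0 × 0.9375 = 318.8 eV.
λ = hc/ΔE = 1240 / 318.8 = 3.89 nm.

3.89 nm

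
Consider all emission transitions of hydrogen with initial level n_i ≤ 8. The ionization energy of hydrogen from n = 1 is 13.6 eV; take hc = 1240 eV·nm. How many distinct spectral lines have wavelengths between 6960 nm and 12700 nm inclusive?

Enumerate all n_i → n_f pairs with 1 ≤ n_f < n_i ≤ 8 and compute λ = 1240 / [13.6·1·(1/n_f² − 1/n_i²)].
Lines falling in [6960, 12700] nm: 6→5 (7460 nm), 8→6 (7503 nm), 7→6 (12370 nm).

3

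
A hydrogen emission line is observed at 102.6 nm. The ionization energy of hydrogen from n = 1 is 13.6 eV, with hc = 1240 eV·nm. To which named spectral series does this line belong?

ΔE = 1240/102.6 = 12.09 eV.
This matches 13.6 × (1/1² − 1/3²), so n_f = 1: the Lyman series.

Lyman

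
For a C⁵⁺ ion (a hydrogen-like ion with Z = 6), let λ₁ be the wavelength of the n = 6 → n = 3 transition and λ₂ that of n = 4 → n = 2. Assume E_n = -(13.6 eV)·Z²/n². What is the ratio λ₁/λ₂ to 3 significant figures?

2.25

λ ∝ 1/ΔE ∝ 1/(1/n_f² − 1/n_i²), and the Z² and hc factors cancel in the ratio.
λ₁/λ₂ = (1/2² − 1/4²)/(1/3² − 1/6²) = 0.1875/0.08333 = 2.25.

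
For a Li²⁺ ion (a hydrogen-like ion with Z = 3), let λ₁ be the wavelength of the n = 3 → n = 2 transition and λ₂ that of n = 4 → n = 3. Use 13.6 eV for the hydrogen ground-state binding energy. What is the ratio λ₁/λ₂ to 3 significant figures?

0.350

λ ∝ 1/ΔE ∝ 1/(1/n_f² − 1/n_i²), and the Z² and hc factors cancel in the ratio.
λ₁/λ₂ = (1/3² − 1/4²)/(1/2² − 1/3²) = 0.04861/0.1389 = 0.350.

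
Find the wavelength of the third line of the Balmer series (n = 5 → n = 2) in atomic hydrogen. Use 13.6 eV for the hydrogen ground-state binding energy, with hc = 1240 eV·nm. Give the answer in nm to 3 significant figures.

The Balmer series terminates on n_f = 2; the third line has n_i = 2+3 = 5.
ΔE = 13.60 × (1/2² − 1/5²) = 2.856 eV.
λ = 1240 / 2.856 = 434 nm.

434 nm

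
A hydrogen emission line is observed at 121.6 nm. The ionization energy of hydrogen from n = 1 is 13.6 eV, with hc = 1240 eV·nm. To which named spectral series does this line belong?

Lyman

ΔE = 1240/121.6 = 10.20 eV.
This matches 13.6 × (1/1² − 1/2²), so n_f = 1: the Lyman series.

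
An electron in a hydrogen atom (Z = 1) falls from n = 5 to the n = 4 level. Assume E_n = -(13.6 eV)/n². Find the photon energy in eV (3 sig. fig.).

0.306 eV

E_5 = −13.60/25 = −0.5440 eV and E_4 = −13.60/16 = −0.8500 eV.
The photon energy is |E_5 − E_4| = 0.306 eV.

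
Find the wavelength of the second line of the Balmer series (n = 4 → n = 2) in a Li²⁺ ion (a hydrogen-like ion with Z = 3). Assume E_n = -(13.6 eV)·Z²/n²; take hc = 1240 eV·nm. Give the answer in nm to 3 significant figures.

The Balmer series terminates on n_f = 2; the second line has n_i = 2+2 = 4.
ΔE = 122.4 × (1/2² − 1/4²) = 22.95 eV.
λ = 1240 / 22.95 = 54.0 nm.

54.0 nm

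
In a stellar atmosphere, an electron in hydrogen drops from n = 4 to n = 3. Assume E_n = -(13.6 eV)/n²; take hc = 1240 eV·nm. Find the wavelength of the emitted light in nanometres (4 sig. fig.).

ΔE = 13.60 × (1/3² − 1/4²) = 13.60 × 0.04861 = 0.6611 eV.
λ = hc/ΔE = 1240 / 0.6611 = 1876 nm.
This line belongs to the Paschen series.

1876 nm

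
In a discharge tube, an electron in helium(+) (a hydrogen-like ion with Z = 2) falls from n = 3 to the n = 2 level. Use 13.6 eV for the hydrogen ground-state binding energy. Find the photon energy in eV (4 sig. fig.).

7.556 eV

The Bohr energies scale as Z², so for Z = 2: E_n = −54.40/n² eV.
E_3 = −54.40/9 = −6.044 eV and E_2 = −54.40/4 = −13.60 eV.
The photon energy is |E_3 − E_2| = 7.556 eV.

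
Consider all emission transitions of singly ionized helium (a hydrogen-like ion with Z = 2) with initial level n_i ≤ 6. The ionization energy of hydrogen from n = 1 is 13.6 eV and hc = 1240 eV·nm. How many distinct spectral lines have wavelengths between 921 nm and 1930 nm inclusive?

2

Enumerate all n_i → n_f pairs with 1 ≤ n_f < n_i ≤ 6 and compute λ = 1240 / [13.6·4·(1/n_f² − 1/n_i²)].
Lines falling in [921, 1930] nm: 5→4 (1013 nm), 6→5 (1865 nm).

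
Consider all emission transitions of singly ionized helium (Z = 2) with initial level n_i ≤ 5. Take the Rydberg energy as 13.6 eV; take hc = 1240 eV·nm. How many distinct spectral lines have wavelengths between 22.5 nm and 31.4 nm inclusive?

Enumerate all n_i → n_f pairs with 1 ≤ n_f < n_i ≤ 5 and compute λ = 1240 / [13.6·4·(1/n_f² − 1/n_i²)].
Lines falling in [22.5, 31.4] nm: 5→1 (23.74 nm), 4→1 (24.31 nm), 3→1 (25.64 nm), 2→1 (30.39 nm).

4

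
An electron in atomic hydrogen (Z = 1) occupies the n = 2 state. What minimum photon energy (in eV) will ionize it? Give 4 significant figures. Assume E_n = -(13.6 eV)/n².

E_2 = −13.60/4 = −3.400 eV, so ionization (to E = 0) requires 3.400 eV.

3.400 eV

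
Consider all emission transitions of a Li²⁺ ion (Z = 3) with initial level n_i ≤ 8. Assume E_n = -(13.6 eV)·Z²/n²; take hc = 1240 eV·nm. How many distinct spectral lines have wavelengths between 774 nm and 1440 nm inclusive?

Enumerate all n_i → n_f pairs with 1 ≤ n_f < n_i ≤ 8 and compute λ = 1240 / [13.6·9·(1/n_f² − 1/n_i²)].
Lines falling in [774, 1440] nm: 6→5 (828.9 nm), 8→6 (833.6 nm), 7→6 (1375 nm).

3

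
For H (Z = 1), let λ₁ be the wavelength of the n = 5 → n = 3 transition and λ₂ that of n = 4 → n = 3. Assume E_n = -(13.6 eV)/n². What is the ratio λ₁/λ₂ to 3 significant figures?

λ ∝ 1/ΔE ∝ 1/(1/n_f² − 1/n_i²), and the Z² and hc factors cancel in the ratio.
λ₁/λ₂ = (1/3² − 1/4²)/(1/3² − 1/5²) = 0.04861/0.07111 = 0.684.

0.684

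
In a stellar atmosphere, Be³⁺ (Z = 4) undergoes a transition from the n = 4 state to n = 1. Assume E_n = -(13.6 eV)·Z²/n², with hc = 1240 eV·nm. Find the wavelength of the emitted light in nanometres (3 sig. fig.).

6.08 nm

For Z = 4 the level energies scale as Z², so the effective Rydberg energy is 13.6 × 16 = 217.6 eV.
ΔE = 217.6 × (1/1² − 1/4²) = 217.6 × 0.9375 = 204.0 eV.
λ = hc/ΔE = 1240 / 204.0 = 6.08 nm.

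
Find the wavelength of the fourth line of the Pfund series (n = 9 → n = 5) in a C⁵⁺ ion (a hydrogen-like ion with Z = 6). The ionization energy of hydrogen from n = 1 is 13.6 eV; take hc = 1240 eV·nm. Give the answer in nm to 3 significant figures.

The Pfund series terminates on n_f = 5; the fourth line has n_i = 5+4 = 9.
ΔE = 489.6 × (1/5² − 1/9²) = 13.54 eV.
λ = 1240 / 13.54 = 91.6 nm.

91.6 nm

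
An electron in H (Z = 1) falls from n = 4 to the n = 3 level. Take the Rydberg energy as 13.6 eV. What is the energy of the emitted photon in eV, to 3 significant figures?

E_4 = −13.60/16 = −0.8500 eV and E_3 = −13.60/9 = −1.511 eV.
The photon energy is |E_4 − E_3| = 0.661 eV.

0.661 eV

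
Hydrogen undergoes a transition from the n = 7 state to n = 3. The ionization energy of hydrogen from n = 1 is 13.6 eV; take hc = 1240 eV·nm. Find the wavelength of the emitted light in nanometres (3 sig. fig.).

1010 nm

ΔE = 13.60 × (1/3² − 1/7²) = 13.60 × 0.09070 = 1.234 eV.
λ = hc/ΔE = 1240 / 1.234 = 1010 nm.
This line belongs to the Paschen series.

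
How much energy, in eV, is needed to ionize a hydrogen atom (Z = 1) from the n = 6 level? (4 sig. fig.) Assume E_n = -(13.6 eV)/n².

E_6 = −13.60/36 = −0.3778 eV, so ionization (to E = 0) requires 0.3778 eV.

0.3778 eV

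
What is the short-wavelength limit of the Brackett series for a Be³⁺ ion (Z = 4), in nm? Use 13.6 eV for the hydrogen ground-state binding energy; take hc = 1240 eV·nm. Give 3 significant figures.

91.2 nm

The Brackett series has lower level n_f = 4; the series limit corresponds to n_i → ∞.
ΔE_max = 13.6 × 16 / 4² = 13.60 eV.
λ_min = 1240 / 13.60 = 91.2 nm.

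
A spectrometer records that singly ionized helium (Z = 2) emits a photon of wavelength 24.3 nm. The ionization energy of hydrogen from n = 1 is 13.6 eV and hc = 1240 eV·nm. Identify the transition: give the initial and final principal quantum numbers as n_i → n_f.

The photon energy is ΔE = hc/λ = 1240 / 24.3 = 51.03 eV.
With Z = 2, ΔE = 54.40 × (1/n_f² − 1/n_i²), so 1/n_f² − 1/n_i² = 0.9380.
Trying n_f = 1 gives 1/n_i² = 0.06197, i.e. n_i ≈ 4; this pair matches.

n_i = 4, n_f = 1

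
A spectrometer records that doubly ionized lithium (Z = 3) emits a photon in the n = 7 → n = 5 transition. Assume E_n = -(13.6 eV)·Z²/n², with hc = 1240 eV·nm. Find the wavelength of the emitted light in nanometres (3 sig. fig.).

517 nm

For Z = 3 the level energies scale as Z², so the effective Rydberg energy is 13.6 × 9 = 122.4 eV.
ΔE = 122.4 × (1/5² − 1/7²) = 122.4 × 0.01959 = 2.398 eV.
λ = hc/ΔE = 1240 / 2.398 = 517 nm.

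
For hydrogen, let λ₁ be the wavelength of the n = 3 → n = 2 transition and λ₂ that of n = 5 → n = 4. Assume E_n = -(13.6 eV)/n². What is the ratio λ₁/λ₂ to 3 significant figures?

0.162

λ ∝ 1/ΔE ∝ 1/(1/n_f² − 1/n_i²), and the Z² and hc factors cancel in the ratio.
λ₁/λ₂ = (1/4² − 1/5²)/(1/2² − 1/3²) = 0.02250/0.1389 = 0.162.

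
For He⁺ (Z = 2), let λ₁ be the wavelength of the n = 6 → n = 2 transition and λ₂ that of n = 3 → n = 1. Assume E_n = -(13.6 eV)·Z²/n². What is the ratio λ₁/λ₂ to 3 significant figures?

4.00

λ ∝ 1/ΔE ∝ 1/(1/n_f² − 1/n_i²), and the Z² and hc factors cancel in the ratio.
λ₁/λ₂ = (1/1² − 1/3²)/(1/2² − 1/6²) = 0.8889/0.2222 = 4.00.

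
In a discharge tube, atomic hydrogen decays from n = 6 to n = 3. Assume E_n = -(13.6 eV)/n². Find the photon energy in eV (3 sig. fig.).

1.13 eV

E_6 = −13.60/36 = −0.3778 eV and E_3 = −13.60/9 = −1.511 eV.
The photon energy is |E_6 − E_3| = 1.13 eV.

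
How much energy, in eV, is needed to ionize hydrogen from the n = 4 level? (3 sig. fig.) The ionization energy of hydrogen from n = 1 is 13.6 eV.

E_4 = −13.60/16 = −0.850 eV, so ionization (to E = 0) requires 0.850 eV.

0.850 eV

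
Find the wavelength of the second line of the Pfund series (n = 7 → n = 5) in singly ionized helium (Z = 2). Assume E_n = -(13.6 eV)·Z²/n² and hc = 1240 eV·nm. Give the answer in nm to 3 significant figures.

The Pfund series terminates on n_f = 5; the second line has n_i = 5+2 = 7.
ΔE = 54.40 × (1/5² − 1/7²) = 1.066 eV.
λ = 1240 / 1.066 = 1160 nm.

1160 nm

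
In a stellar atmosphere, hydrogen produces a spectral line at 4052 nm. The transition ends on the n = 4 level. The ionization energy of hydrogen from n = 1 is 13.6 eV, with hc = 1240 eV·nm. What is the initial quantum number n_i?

n_i = 5

The photon energy is ΔE = hc/λ = 1240 / 4052 = 0.3060 eV.
With Z = 1, ΔE = 13.60 × (1/n_f² − 1/n_i²), so 1/n_f² − 1/n_i² = 0.02250.
With n_f = 4: 1/n_i² = 1/16 − 0.02250 = 0.04000, so n_i ≈ 5.00.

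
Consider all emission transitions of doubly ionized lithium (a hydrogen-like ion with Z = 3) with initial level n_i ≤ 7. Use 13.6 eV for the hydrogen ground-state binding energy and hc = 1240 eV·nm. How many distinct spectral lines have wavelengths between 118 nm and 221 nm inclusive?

Enumerate all n_i → n_f pairs with 1 ≤ n_f < n_i ≤ 7 and compute λ = 1240 / [13.6·9·(1/n_f² − 1/n_i²)].
Lines falling in [118, 221] nm: 6→3 (121.6 nm), 5→3 (142.5 nm), 4→3 (208.4 nm).

3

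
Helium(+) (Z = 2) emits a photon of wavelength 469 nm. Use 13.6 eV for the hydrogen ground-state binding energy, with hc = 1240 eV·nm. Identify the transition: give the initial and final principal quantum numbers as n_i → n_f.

The photon energy is ΔE = hc/λ = 1240 / 469 = 2.644 eV.
With Z = 2, ΔE = 54.40 × (1/n_f² − 1/n_i²), so 1/n_f² − 1/n_i² = 0.04860.
Trying n_f = 3 gives 1/n_i² = 0.06251, i.e. n_i ≈ 4; this pair matches.

n_i = 4, n_f = 3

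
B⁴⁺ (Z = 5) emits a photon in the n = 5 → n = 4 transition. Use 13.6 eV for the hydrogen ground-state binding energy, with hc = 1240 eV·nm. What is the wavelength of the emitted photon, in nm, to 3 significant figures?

For Z = 5 the level energies scale as Z², so the effective Rydberg energy is 13.6 × 25 = 340.0 eV.
ΔE = 340.0 × (1/4² − 1/5²) = 340.0 × 0.02250 = 7.650 eV.
λ = hc/ΔE = 1240 / 7.650 = 162 nm.

162 nm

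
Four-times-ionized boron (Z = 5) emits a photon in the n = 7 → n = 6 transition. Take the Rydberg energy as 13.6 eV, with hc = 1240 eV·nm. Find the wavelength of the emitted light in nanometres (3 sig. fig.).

495 nm

For Z = 5 the level energies scale as Z², so the effective Rydberg energy is 13.6 × 25 = 340.0 eV.
ΔE = 340.0 × (1/6² − 1/7²) = 340.0 × 0.007370 = 2.506 eV.
λ = hc/ΔE = 1240 / 2.506 = 495 nm.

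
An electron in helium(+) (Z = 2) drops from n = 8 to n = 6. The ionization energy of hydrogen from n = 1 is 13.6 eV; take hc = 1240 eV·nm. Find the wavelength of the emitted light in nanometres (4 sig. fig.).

For Z = 2 the level energies scale as Z², so the effective Rydberg energy is 13.6 × 4 = 54.40 eV.
ΔE = 54.40 × (1/6² − 1/8²) = 54.40 × 0.01215 = 0.6611 eV.
λ = hc/ΔE = 1240 / 0.6611 = 1876 nm.

1876 nm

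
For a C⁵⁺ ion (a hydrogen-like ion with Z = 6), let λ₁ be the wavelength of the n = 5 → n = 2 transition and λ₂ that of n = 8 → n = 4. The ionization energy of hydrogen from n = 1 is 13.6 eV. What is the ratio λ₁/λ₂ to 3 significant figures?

λ ∝ 1/ΔE ∝ 1/(1/n_f² − 1/n_i²), and the Z² and hc factors cancel in the ratio.
λ₁/λ₂ = (1/4² − 1/8²)/(1/2² − 1/5²) = 0.04688/0.2100 = 0.223.

0.223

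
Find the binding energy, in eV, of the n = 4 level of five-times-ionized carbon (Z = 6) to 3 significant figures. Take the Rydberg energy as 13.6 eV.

30.6 eV

E_n = −13.6 Z²/n² = −489.6/n² eV for Z = 6.
E_4 = −489.6/16 = −30.6 eV, so ionization (to E = 0) requires 30.6 eV.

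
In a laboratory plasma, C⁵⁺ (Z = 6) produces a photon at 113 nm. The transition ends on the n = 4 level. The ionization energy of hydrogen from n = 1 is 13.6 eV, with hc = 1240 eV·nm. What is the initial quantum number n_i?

n_i = 5

The photon energy is ΔE = hc/λ = 1240 / 113 = 10.97 eV.
With Z = 6, ΔE = 489.6 × (1/n_f² − 1/n_i²), so 1/n_f² − 1/n_i² = 0.02241.
With n_f = 4: 1/n_i² = 1/16 − 0.02241 = 0.04009, so n_i ≈ 4.99.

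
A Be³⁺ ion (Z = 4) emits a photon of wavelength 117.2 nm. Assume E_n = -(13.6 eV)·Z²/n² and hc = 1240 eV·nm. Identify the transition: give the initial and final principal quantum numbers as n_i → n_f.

The photon energy is ΔE = hc/λ = 1240 / 117.2 = 10.58 eV.
With Z = 4, ΔE = 217.6 × (1/n_f² − 1/n_i²), so 1/n_f² − 1/n_i² = 0.04862.
Trying n_f = 3 gives 1/n_i² = 0.06249, i.e. n_i ≈ 4; this pair matches.

n_i = 4, n_f = 3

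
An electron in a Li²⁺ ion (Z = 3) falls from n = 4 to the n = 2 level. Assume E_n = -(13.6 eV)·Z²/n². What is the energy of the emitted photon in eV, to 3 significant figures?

The Bohr energies scale as Z², so for Z = 3: E_n = −122.4/n² eV.
E_4 = −122.4/16 = −7.650 eV and E_2 = −122.4/4 = −30.60 eV.
The photon energy is |E_4 − E_2| = 23.0 eV.

23.0 eV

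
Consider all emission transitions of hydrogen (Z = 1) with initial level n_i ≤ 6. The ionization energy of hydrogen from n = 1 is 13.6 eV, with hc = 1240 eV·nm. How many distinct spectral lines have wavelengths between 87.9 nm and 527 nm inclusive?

Enumerate all n_i → n_f pairs with 1 ≤ n_f < n_i ≤ 6 and compute λ = 1240 / [13.6·1·(1/n_f² − 1/n_i²)].
Lines falling in [87.9, 527] nm: 6→1 (93.78 nm), 5→1 (94.98 nm), 4→1 (97.25 nm), 3→1 (102.6 nm), 2→1 (121.6 nm), 6→2 (410.3 nm), 5→2 (434.2 nm), 4→2 (486.3 nm).

8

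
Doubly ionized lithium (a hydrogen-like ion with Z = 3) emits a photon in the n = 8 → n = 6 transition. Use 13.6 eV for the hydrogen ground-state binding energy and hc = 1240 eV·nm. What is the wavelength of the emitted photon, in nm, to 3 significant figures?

834 nm

For Z = 3 the level energies scale as Z², so the effective Rydberg energy is 13.6 × 9 = 122.4 eV.
ΔE = 122.4 × (1/6² − 1/8²) = 122.4 × 0.01215 = 1.488 eV.
λ = hc/ΔE = 1240 / 1.488 = 834 nm.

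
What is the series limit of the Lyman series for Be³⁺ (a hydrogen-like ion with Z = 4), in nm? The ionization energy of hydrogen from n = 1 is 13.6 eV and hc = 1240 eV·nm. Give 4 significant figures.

5.699 nm

The Lyman series has lower level n_f = 1; the series limit corresponds to n_i → ∞.
ΔE_max = 13.6 × 16 / 1² = 217.6 eV.
λ_min = 1240 / 217.6 = 5.699 nm.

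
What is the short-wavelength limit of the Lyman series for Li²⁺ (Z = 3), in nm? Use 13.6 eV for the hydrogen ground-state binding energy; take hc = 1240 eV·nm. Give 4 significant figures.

10.13 nm

The Lyman series has lower level n_f = 1; the series limit corresponds to n_i → ∞.
ΔE_max = 13.6 × 9 / 1² = 122.4 eV.
λ_min = 1240 / 122.4 = 10.13 nm.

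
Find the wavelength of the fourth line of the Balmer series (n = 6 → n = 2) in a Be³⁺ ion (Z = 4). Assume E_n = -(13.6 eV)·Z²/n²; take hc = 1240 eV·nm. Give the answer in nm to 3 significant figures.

The Balmer series terminates on n_f = 2; the fourth line has n_i = 2+4 = 6.
ΔE = 217.6 × (1/2² − 1/6²) = 48.36 eV.
λ = 1240 / 48.36 = 25.6 nm.

25.6 nm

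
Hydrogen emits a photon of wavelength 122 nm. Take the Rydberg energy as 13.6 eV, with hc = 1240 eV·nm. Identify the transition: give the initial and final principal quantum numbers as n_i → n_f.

n_i = 2, n_f = 1

The photon energy is ΔE = hc/λ = 1240 / 122 = 10.16 eV.
With Z = 1, ΔE = 13.60 × (1/n_f² − 1/n_i²), so 1/n_f² − 1/n_i² = 0.7473.
Trying n_f = 1 gives 1/n_i² = 0.2527, i.e. n_i ≈ 2; this pair matches.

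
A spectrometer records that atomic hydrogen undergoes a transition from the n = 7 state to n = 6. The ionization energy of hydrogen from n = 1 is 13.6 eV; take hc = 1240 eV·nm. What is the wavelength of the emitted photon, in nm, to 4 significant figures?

ΔE = 13.60 × (1/6² − 1/7²) = 13.60 × 0.007370 = 0.1002 eV.
λ = hc/ΔE = 1240 / 0.1002 = 12370 nm.

12370 nm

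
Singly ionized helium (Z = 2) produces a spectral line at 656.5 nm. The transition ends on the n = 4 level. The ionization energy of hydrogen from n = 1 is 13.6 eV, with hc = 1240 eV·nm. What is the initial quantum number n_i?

The photon energy is ΔE = hc/λ = 1240 / 656.5 = 1.889 eV.
With Z = 2, ΔE = 54.40 × (1/n_f² − 1/n_i²), so 1/n_f² − 1/n_i² = 0.03472.
With n_f = 4: 1/n_i² = 1/16 − 0.03472 = 0.02778, so n_i ≈ 6.00.

n_i = 6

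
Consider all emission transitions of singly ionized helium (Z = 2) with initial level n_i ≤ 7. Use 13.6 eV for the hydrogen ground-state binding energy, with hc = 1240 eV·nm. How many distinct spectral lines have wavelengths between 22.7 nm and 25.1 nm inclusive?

Enumerate all n_i → n_f pairs with 1 ≤ n_f < n_i ≤ 7 and compute λ = 1240 / [13.6·4·(1/n_f² − 1/n_i²)].
Lines falling in [22.7, 25.1] nm: 7→1 (23.27 nm), 6→1 (23.45 nm), 5→1 (23.74 nm), 4→1 (24.31 nm).

4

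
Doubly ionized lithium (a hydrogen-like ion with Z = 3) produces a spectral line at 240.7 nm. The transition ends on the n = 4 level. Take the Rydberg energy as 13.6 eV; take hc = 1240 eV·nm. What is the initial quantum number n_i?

n_i = 7

The photon energy is ΔE = hc/λ = 1240 / 240.7 = 5.152 eV.
With Z = 3, ΔE = 122.4 × (1/n_f² − 1/n_i²), so 1/n_f² − 1/n_i² = 0.04209.
With n_f = 4: 1/n_i² = 1/16 − 0.04209 = 0.02041, so n_i ≈ 7.00.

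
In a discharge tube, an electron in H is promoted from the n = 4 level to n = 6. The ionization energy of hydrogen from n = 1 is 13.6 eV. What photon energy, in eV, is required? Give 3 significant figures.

0.472 eV

E_6 = −13.60/36 = −0.3778 eV and E_4 = −13.60/16 = −0.8500 eV.
The photon energy is |E_6 − E_4| = 0.472 eV.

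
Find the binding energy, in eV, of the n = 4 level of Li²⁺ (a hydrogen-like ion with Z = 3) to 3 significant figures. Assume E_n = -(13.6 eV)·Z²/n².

7.65 eV

E_n = −13.6 Z²/n² = −122.4/n² eV for Z = 3.
E_4 = −122.4/16 = −7.65 eV, so ionization (to E = 0) requires 7.65 eV.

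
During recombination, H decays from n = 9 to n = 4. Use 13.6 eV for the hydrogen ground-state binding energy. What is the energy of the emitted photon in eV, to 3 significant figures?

0.682 eV

E_9 = −13.60/81 = −0.1679 eV and E_4 = −13.60/16 = −0.8500 eV.
The photon energy is |E_9 − E_4| = 0.682 eV.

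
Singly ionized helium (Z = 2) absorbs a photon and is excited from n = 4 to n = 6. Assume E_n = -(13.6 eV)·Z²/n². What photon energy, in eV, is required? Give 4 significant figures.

1.889 eV

The Bohr energies scale as Z², so for Z = 2: E_n = −54.40/n² eV.
E_6 = −54.40/36 = −1.511 eV and E_4 = −54.40/16 = −3.400 eV.
The photon energy is |E_6 − E_4| = 1.889 eV.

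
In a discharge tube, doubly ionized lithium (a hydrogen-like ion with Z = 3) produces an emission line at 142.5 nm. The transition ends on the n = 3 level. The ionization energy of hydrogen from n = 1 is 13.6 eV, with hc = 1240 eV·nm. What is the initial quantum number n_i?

The photon energy is ΔE = hc/λ = 1240 / 142.5 = 8.702 eV.
With Z = 3, ΔE = 122.4 × (1/n_f² − 1/n_i²), so 1/n_f² − 1/n_i² = 0.07109.
With n_f = 3: 1/n_i² = 1/9 − 0.07109 = 0.04002, so n_i ≈ 5.00.

n_i = 5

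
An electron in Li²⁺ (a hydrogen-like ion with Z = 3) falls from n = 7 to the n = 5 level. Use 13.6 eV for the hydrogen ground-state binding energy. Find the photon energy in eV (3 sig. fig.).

2.40 eV

The Bohr energies scale as Z², so for Z = 3: E_n = −122.4/n² eV.
E_7 = −122.4/49 = −2.498 eV and E_5 = −122.4/25 = −4.896 eV.
The photon energy is |E_7 − E_5| = 2.40 eV.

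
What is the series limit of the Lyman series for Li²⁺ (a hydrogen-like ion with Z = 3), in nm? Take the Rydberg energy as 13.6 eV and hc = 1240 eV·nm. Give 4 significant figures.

The Lyman series has lower level n_f = 1; the series limit corresponds to n_i → ∞.
ΔE_max = 13.6 × 9 / 1² = 122.4 eV.
λ_min = 1240 / 122.4 = 10.13 nm.

10.13 nm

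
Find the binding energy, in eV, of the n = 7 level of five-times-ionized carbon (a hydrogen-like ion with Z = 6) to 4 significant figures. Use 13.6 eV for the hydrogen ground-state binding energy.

E_n = −13.6 Z²/n² = −489.6/n² eV for Z = 6.
E_7 = −489.6/49 = −9.992 eV, so ionization (to E = 0) requires 9.992 eV.

9.992 eV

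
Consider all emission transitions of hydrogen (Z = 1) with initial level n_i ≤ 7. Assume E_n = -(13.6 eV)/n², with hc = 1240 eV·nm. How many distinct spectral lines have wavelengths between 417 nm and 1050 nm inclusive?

4

Enumerate all n_i → n_f pairs with 1 ≤ n_f < n_i ≤ 7 and compute λ = 1240 / [13.6·1·(1/n_f² − 1/n_i²)].
Lines falling in [417, 1050] nm: 5→2 (434.2 nm), 4→2 (486.3 nm), 3→2 (656.5 nm), 7→3 (1005 nm).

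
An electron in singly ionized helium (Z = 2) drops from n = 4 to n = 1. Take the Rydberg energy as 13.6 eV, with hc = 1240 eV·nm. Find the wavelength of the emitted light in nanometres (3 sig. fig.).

For Z = 2 the level energies scale as Z², so the effective Rydberg energy is 13.6 × 4 = 54.40 eV.
ΔE = 54.40 × (1/1² − 1/4²) = 54.40 × 0.9375 = 51.00 eV.
λ = hc/ΔE = 1240 / 51.00 = 24.3 nm.

24.3 nm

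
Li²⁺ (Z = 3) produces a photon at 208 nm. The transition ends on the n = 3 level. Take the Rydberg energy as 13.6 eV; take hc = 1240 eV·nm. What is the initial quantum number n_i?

The photon energy is ΔE = hc/λ = 1240 / 208 = 5.962 eV.
With Z = 3, ΔE = 122.4 × (1/n_f² − 1/n_i²), so 1/n_f² − 1/n_i² = 0.04871.
With n_f = 3: 1/n_i² = 1/9 − 0.04871 = 0.06241, so n_i ≈ 4.00.

n_i = 4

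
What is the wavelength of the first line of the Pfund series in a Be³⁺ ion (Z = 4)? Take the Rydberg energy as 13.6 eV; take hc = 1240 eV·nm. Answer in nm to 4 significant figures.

466.2 nm

The Pfund series terminates on n_f = 5; the first line has n_i = 5+1 = 6.
ΔE = 217.6 × (1/5² − 1/6²) = 2.660 eV.
λ = 1240 / 2.660 = 466.2 nm.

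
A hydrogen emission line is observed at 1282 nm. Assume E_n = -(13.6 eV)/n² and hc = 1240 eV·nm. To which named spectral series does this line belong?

Paschen

ΔE = 1240/1282 = 0.9672 eV.
This matches 13.6 × (1/3² − 1/5²), so n_f = 3: the Paschen series.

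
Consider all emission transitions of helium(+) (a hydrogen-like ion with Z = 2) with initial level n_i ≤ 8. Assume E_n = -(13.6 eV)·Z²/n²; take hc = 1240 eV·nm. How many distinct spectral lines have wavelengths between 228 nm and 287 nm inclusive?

3

Enumerate all n_i → n_f pairs with 1 ≤ n_f < n_i ≤ 8 and compute λ = 1240 / [13.6·4·(1/n_f² − 1/n_i²)].
Lines falling in [228, 287] nm: 8→3 (238.7 nm), 7→3 (251.3 nm), 6→3 (273.5 nm).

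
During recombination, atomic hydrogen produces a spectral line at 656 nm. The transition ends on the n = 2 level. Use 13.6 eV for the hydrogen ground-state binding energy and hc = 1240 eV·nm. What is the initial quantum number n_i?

n_i = 3

The photon energy is ΔE = hc/λ = 1240 / 656 = 1.890 eV.
With Z = 1, ΔE = 13.60 × (1/n_f² − 1/n_i²), so 1/n_f² − 1/n_i² = 0.1390.
With n_f = 2: 1/n_i² = 1/4 − 0.1390 = 0.1110, so n_i ≈ 3.00.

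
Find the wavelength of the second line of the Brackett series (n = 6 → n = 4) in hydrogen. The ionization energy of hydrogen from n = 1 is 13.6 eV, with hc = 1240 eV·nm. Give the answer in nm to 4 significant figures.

2626 nm

The Brackett series terminates on n_f = 4; the second line has n_i = 4+2 = 6.
ΔE = 13.60 × (1/4² − 1/6²) = 0.4722 eV.
λ = 1240 / 0.4722 = 2626 nm.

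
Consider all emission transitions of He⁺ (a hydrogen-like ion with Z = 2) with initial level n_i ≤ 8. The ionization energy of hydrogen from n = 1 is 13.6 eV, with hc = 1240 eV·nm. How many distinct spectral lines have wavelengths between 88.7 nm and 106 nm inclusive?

Enumerate all n_i → n_f pairs with 1 ≤ n_f < n_i ≤ 8 and compute λ = 1240 / [13.6·4·(1/n_f² − 1/n_i²)].
Lines falling in [88.7, 106] nm: 8→2 (97.25 nm), 7→2 (99.28 nm), 6→2 (102.6 nm).

3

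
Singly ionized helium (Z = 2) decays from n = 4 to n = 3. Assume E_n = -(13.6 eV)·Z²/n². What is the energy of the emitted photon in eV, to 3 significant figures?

The Bohr energies scale as Z², so for Z = 2: E_n = −54.40/n² eV.
E_4 = −54.40/16 = −3.400 eV and E_3 = −54.40/9 = −6.044 eV.
The photon energy is |E_4 − E_3| = 2.64 eV.

2.64 eV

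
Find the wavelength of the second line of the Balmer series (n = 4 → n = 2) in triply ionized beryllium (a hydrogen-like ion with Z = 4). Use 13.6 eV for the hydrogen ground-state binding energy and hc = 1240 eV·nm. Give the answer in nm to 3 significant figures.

30.4 nm

The Balmer series terminates on n_f = 2; the second line has n_i = 2+2 = 4.
ΔE = 217.6 × (1/2² − 1/4²) = 40.80 eV.
λ = 1240 / 40.80 = 30.4 nm.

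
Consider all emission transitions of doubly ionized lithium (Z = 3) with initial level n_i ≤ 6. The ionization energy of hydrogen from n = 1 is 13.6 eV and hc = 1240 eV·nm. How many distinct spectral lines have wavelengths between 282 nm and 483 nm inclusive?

Enumerate all n_i → n_f pairs with 1 ≤ n_f < n_i ≤ 6 and compute λ = 1240 / [13.6·9·(1/n_f² − 1/n_i²)].
Lines falling in [282, 483] nm: 6→4 (291.8 nm), 5→4 (450.3 nm).

2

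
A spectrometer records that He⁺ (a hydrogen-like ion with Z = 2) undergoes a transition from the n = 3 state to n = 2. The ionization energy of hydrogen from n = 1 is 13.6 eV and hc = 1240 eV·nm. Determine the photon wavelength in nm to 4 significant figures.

For Z = 2 the level energies scale as Z², so the effective Rydberg energy is 13.6 × 4 = 54.40 eV.
ΔE = 54.40 × (1/2² − 1/3²) = 54.40 × 0.1389 = 7.556 eV.
λ = hc/ΔE = 1240 / 7.556 = 164.1 nm.

164.1 nm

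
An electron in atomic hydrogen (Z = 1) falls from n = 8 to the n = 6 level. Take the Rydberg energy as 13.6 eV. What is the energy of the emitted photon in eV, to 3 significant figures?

0.165 eV

E_8 = −13.60/64 = −0.2125 eV and E_6 = −13.60/36 = −0.3778 eV.
The photon energy is |E_8 − E_6| = 0.165 eV.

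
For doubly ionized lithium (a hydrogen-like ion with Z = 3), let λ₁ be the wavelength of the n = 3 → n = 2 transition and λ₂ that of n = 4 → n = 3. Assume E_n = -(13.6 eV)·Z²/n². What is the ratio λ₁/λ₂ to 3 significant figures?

0.350

λ ∝ 1/ΔE ∝ 1/(1/n_f² − 1/n_i²), and the Z² and hc factors cancel in the ratio.
λ₁/λ₂ = (1/3² − 1/4²)/(1/2² − 1/3²) = 0.04861/0.1389 = 0.350.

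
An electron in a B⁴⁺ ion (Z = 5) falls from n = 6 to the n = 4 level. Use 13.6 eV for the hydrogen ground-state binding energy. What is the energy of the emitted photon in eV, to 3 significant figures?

The Bohr energies scale as Z², so for Z = 5: E_n = −340.0/n² eV.
E_6 = −340.0/36 = −9.444 eV and E_4 = −340.0/16 = −21.25 eV.
The photon energy is |E_6 − E_4| = 11.8 eV.

11.8 eV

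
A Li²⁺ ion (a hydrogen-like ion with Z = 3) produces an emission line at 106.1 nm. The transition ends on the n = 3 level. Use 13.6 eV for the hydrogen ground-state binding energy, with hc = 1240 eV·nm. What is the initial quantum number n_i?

The photon energy is ΔE = hc/λ = 1240 / 106.1 = 11.69 eV.
With Z = 3, ΔE = 122.4 × (1/n_f² − 1/n_i²), so 1/n_f² − 1/n_i² = 0.09548.
With n_f = 3: 1/n_i² = 1/9 − 0.09548 = 0.01563, so n_i ≈ 8.00.

n_i = 8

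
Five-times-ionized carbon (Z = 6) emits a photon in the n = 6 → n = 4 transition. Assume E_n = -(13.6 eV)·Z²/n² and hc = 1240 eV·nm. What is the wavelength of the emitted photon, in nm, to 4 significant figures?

For Z = 6 the level energies scale as Z², so the effective Rydberg energy is 13.6 × 36 = 489.6 eV.
ΔE = 489.6 × (1/4² − 1/6²) = 489.6 × 0.03472 = 17.00 eV.
λ = hc/ΔE = 1240 / 17.00 = 72.94 nm.

72.94 nm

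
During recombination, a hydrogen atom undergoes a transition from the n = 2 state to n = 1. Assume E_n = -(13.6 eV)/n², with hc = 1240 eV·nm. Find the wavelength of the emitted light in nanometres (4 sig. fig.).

121.6 nm

ΔE = 13.60 × (1/1² − 1/2²) = 13.60 × 0.7500 = 10.20 eV.
λ = hc/ΔE = 1240 / 10.20 = 121.6 nm.
This line belongs to the Lyman series.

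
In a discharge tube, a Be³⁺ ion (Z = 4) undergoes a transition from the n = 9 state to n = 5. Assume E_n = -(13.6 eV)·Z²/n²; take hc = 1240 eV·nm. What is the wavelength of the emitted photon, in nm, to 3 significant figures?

206 nm

For Z = 4 the level energies scale as Z², so the effective Rydberg energy is 13.6 × 16 = 217.6 eV.
ΔE = 217.6 × (1/5² − 1/9²) = 217.6 × 0.02765 = 6.018 eV.
λ = hc/ΔE = 1240 / 6.018 = 206 nm.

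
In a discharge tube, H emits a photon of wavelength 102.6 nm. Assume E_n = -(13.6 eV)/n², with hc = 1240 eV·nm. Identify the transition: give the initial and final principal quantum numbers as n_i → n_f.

n_i = 3, n_f = 1

The photon energy is ΔE = hc/λ = 1240 / 102.6 = 12.09 eV.
With Z = 1, ΔE = 13.60 × (1/n_f² − 1/n_i²), so 1/n_f² − 1/n_i² = 0.8887.
Trying n_f = 1 gives 1/n_i² = 0.1113, i.e. n_i ≈ 3; this pair matches.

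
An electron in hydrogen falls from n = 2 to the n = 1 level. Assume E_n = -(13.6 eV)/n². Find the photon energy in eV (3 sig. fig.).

E_2 = −13.60/4 = −3.400 eV and E_1 = −13.60/1 = −13.60 eV.
The photon energy is |E_2 − E_1| = 10.2 eV.

10.2 eV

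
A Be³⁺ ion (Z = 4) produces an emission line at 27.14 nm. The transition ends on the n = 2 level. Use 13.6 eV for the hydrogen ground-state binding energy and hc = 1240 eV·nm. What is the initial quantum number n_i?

n_i = 5

The photon energy is ΔE = hc/λ = 1240 / 27.14 = 45.69 eV.
With Z = 4, ΔE = 217.6 × (1/n_f² − 1/n_i²), so 1/n_f² − 1/n_i² = 0.2100.
With n_f = 2: 1/n_i² = 1/4 − 0.2100 = 0.04003, so n_i ≈ 5.00.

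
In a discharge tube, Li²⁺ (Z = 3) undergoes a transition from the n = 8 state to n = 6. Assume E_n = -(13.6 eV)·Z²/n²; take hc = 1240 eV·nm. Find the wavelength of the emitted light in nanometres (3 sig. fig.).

834 nm

For Z = 3 the level energies scale as Z², so the effective Rydberg energy is 13.6 × 9 = 122.4 eV.
ΔE = 122.4 × (1/6² − 1/8²) = 122.4 × 0.01215 = 1.488 eV.
λ = hc/ΔE = 1240 / 1.488 = 834 nm.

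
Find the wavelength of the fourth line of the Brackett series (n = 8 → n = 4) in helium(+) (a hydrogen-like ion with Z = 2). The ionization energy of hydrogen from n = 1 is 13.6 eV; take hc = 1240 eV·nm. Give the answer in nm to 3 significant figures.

486 nm

The Brackett series terminates on n_f = 4; the fourth line has n_i = 4+4 = 8.
ΔE = 54.40 × (1/4² − 1/8²) = 2.550 eV.
λ = 1240 / 2.550 = 486 nm.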